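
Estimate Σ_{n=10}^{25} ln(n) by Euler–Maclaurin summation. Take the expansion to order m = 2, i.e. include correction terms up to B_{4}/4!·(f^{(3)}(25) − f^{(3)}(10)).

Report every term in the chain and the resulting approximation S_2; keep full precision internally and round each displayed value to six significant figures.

Integral: ∫_10^25 ln(x) dx = 42.4460.
Boundary: ½(f(10) + f(25)) = ½(2.30259 + 3.21888) = 2.76073.
Running total after boundary: 45.2068.
k=1: B_{2}/(2)! × [f^{(1)}(25) − f^{(1)}(10)] = 1/12 × (0.0400000 − 0.100000) = -0.00500000.
After k=1: 45.2018.
k=2: B_{4}/(4)! × [f^{(3)}(25) − f^{(3)}(10)] = −1/720 × (0.000128000 − 0.00200000) = 2.60000e-06.

S_2 ≈ 45.2018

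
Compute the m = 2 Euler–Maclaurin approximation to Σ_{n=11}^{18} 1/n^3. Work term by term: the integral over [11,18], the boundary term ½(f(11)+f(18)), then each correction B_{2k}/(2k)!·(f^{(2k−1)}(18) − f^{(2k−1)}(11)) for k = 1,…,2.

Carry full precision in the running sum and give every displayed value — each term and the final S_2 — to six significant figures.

∫_11^18 1/x^3 dx evaluates to 0.00258902.
Endpoint term: (f(11) + f(18))/2 = (0.000751315 + 0.000171468)/2 = 0.000461391.
Running total after boundary: 0.00305041.
Order-1 term: 1/12 · (-2.85780e-05 − (-0.000204904)) = 1.46938e-05.
After k=1: 0.00306511.
Order-2 term: −1/720 · (-1.76407e-06 − (-3.38684e-05)) = -4.45894e-08.

S_2 ≈ 0.00306506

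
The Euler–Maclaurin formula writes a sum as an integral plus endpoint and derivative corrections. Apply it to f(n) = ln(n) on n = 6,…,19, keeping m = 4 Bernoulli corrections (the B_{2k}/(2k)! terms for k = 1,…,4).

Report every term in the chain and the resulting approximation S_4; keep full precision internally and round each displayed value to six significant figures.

S_4 ≈ 34.5524

The integral term ∫_6^19 ln(x) dx = 32.1938.
Boundary: ½(f(6) + f(19)) = ½(1.79176 + 2.94444) = 2.36810.
Integral + boundary = 34.5619.
Order-1 term: 1/12 · (0.0526316 − 0.166667) = -0.00950292.
Partial sum through k=1: 34.5524.
Order-2 term: −1/720 · (0.000291588 − 0.00925926) = 1.24551e-05.
Partial sum through k=2: 34.5524.
Order-3 term: 1/30240 · (9.69267e-06 − 0.00308642) = -1.01744e-07.
Partial sum through k=3: 34.5524.
Order-4 term: −1/1209600 · (8.05485e-07 − 0.00257202) = 2.12567e-09.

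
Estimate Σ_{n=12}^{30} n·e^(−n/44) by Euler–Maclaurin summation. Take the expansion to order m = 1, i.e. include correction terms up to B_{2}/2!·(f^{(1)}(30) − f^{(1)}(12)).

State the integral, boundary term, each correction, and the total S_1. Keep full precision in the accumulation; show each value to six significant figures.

Integral: ∫_12^30 x·e^(−x/44) dx = 229.296.
Boundary: ½(f(12) + f(30)) = ½(9.13560 + 15.1709) = 12.1533.
So far: 241.449.
Order-1 term: 1/12 · (0.160903 − 0.553673) = -0.0327308.

S_1 ≈ 241.416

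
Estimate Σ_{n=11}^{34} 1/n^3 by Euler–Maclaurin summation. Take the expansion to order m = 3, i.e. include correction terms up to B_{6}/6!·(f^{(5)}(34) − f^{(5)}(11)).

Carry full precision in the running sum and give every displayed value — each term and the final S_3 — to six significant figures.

∫_11^34 1/x^3 dx evaluates to 0.00369971.
Endpoint term: (f(11) + f(34))/2 = (0.000751315 + 2.54427e-05)/2 = 0.000388379.
So far: 0.00408808.
Order-1 term: 1/12 · (-2.24494e-06 − (-0.000204904)) = 1.68883e-05.
After k=1: 0.00410497.
Order-2 term: −1/720 · (-3.88399e-08 − (-3.38684e-05)) = -4.69855e-08.
After k=2: 0.00410493.
Order-3 term: 1/30240 · (-1.41114e-09 − (-1.17560e-05)) = 3.88709e-10.

S_3 ≈ 0.00410493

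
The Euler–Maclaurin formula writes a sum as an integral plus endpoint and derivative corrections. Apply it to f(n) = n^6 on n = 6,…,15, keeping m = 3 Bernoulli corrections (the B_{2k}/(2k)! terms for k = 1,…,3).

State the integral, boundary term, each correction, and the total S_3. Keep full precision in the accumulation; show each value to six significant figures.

The integral term ∫_6^15 x^6 dx = 2.43685e+07.
Endpoint term: (f(6) + f(15))/2 = (46656.0 + 1.13906e+07)/2 = 5.71864e+06.
Integral + boundary = 3.00871e+07.
k=1: B_{2}/(2)! × [f^{(1)}(15) − f^{(1)}(6)] = 1/12 × (4.55625e+06 − 46656.0) = 375800.
Running total after k=1: 3.04629e+07.
k=2: B_{4}/(4)! × [f^{(3)}(15) − f^{(3)}(6)] = −1/720 × (405000 − 25920.0) = -526.500.
Running total after k=2: 3.04624e+07.
k=3: B_{6}/(6)! × [f^{(5)}(15) − f^{(5)}(6)] = 1/30240 × (10800.0 − 4320.00) = 0.214286.

S_3 ≈ 3.04624e+07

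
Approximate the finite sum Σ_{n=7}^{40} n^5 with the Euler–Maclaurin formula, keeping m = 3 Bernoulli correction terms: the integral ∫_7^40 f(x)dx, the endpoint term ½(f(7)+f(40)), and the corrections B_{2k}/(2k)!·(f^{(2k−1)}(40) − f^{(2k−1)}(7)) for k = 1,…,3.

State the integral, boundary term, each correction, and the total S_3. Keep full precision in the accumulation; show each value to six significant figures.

∫_7^40 x^5 dx evaluates to 6.82647e+08.
½[f(7) + f(40)] = ½[16807.0 + 1.02400e+08] = 5.12084e+07.
Integral + boundary = 7.33855e+08.
Order-1 term: 1/12 · (1.28000e+07 − 12005.0) = 1.06567e+06.
Running total after k=1: 7.34921e+08.
Order-2 term: −1/720 · (96000.0 − 2940.00) = -129.250.
Running total after k=2: 7.34921e+08.
Order-3 term: 1/30240 · (120.000 − 120.000) = 0.00000.

S_3 ≈ 7.34921e+08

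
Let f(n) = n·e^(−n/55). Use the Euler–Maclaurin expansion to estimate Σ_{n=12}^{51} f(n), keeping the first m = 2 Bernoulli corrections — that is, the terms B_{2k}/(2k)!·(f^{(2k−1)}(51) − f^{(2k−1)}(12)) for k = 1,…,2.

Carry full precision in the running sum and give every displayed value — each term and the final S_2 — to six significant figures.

Integral: ∫_12^51 x·e^(−x/55) dx = 656.133.
Endpoint term: (f(12) + f(51))/2 = (9.64775 + 20.1772)/2 = 14.9125.
So far: 671.046.
k=1: B_{2}/(2)! × [f^{(1)}(51) − f^{(1)}(12)] = 1/12 × (0.0287732 − 0.628566) = -0.0499827.
Partial sum through k=1: 670.996.
k=2: B_{4}/(4)! × [f^{(3)}(51) − f^{(3)}(12)] = −1/720 × (0.000271086 − 0.000739347) = 6.50362e-07.

S_2 ≈ 670.996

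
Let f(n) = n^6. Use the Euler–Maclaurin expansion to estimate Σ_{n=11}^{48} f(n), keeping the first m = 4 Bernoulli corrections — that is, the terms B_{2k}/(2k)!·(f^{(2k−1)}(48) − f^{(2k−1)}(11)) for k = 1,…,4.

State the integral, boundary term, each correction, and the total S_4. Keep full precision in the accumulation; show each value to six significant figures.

∫_11^48 x^6 dx evaluates to 8.38641e+10.
½[f(11) + f(48)] = ½[1.77156e+06 + 1.22306e+10] = 6.11618e+09.
So far: 8.99803e+10.
Correction k=1: B_{2}/2! · (f^{(1)}(48) − f^{(1)}(11)) = 1/12 · (1.52882e+09 − 966306) = 1.27321e+08.
Running total after k=1: 9.01076e+10.
Correction k=2: B_{4}/4! · (f^{(3)}(48) − f^{(3)}(11)) = −1/720 · (1.32710e+07 − 159720) = -18210.2.
Running total after k=2: 9.01076e+10.
Correction k=3: B_{6}/6! · (f^{(5)}(48) − f^{(5)}(11)) = 1/30240 · (34560.0 − 7920.00) = 0.880952.
Running total after k=3: 9.01076e+10.
Correction k=4: B_{8}/8! · (f^{(7)}(48) − f^{(7)}(11)) = −1/1209600 · (0.00000 − 0.00000) = 0.00000.

S_4 ≈ 9.01076e+10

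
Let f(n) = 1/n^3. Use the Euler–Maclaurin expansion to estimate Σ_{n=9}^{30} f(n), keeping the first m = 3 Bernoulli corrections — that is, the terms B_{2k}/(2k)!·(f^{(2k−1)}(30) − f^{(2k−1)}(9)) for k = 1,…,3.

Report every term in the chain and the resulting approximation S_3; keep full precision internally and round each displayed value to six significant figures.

∫_9^30 1/x^3 dx evaluates to 0.00561728.
Endpoint term: (f(9) + f(30))/2 = (0.00137174 + 3.70370e-05)/2 = 0.000704390.
So far: 0.00632167.
k=1: B_{2}/(2)! × [f^{(1)}(30) − f^{(1)}(9)] = 1/12 × (-3.70370e-06 − (-0.000457247)) = 3.77953e-05.
After k=1: 0.00635947.
k=2: B_{4}/(4)! × [f^{(3)}(30) − f^{(3)}(9)] = −1/720 × (-8.23045e-08 − (-0.000112901)) = -1.56692e-07.
After k=2: 0.00635931.
k=3: B_{6}/(6)! × [f^{(5)}(30) − f^{(5)}(9)] = 1/30240 × (-3.84088e-09 − (-5.85410e-05)) = 1.93575e-09.

S_3 ≈ 0.00635931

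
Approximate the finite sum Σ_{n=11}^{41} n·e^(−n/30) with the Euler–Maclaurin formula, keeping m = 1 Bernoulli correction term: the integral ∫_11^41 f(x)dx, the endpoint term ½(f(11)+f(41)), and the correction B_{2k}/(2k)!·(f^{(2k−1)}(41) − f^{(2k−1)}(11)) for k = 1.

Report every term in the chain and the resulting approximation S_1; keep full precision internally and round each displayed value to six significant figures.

∫_11^41 x·e^(−x/30) dx evaluates to 309.385.
Endpoint term: (f(11) + f(41))/2 = (7.62345 + 10.4532)/2 = 9.03831.
Integral + boundary = 318.423.
k=1: B_{2}/(2)! × [f^{(1)}(41) − f^{(1)}(11)] = 1/12 × (-0.0934836 − 0.438926) = -0.0443674.

S_1 ≈ 318.379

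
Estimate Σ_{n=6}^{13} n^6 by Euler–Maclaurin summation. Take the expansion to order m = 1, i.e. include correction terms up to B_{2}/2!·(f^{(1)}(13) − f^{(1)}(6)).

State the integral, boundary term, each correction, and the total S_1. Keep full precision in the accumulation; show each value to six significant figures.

S_1 ≈ 1.15426e+07

The integral term ∫_6^13 x^6 dx = 8.92408e+06.
Endpoint term: (f(6) + f(13))/2 = (46656.0 + 4.82681e+06)/2 = 2.43673e+06.
So far: 1.13608e+07.
k=1: B_{2}/(2)! × [f^{(1)}(13) − f^{(1)}(6)] = 1/12 × (2.22776e+06 − 46656.0) = 181758.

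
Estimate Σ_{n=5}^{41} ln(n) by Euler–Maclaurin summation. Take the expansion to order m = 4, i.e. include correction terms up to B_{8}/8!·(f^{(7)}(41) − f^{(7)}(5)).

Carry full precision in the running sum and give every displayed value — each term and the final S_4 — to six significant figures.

The integral term ∫_5^41 ln(x) dx = 108.209.
Endpoint term: (f(5) + f(41))/2 = (1.60944 + 3.71357)/2 = 2.66150.
Running total after boundary: 110.871.
k=1: B_{2}/(2)! × [f^{(1)}(41) − f^{(1)}(5)] = 1/12 × (0.0243902 − 0.200000) = -0.0146341.
Running total after k=1: 110.856.
k=2: B_{4}/(4)! × [f^{(3)}(41) − f^{(3)}(5)] = −1/720 × (2.90187e-05 − 0.0160000) = 2.21819e-05.
Running total after k=2: 110.856.
k=3: B_{6}/(6)! × [f^{(5)}(41) − f^{(5)}(5)] = 1/30240 × (2.07153e-07 − 0.00768000) = -2.53961e-07.
Running total after k=3: 110.856.
k=4: B_{8}/(8)! × [f^{(7)}(41) − f^{(7)}(5)] = −1/1209600 × (3.69697e-09 − 0.00921600) = 7.61904e-09.

S_4 ≈ 110.856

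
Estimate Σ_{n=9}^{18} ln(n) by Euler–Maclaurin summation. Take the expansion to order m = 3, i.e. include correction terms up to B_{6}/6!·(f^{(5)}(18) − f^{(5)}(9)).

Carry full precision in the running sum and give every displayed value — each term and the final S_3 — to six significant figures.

S_3 ≈ 25.7908

The integral term ∫_9^18 ln(x) dx = 23.2517.
Boundary: ½(f(9) + f(18)) = ½(2.19722 + 2.89037) = 2.54380.
Running total after boundary: 25.7955.
Order-1 term: 1/12 · (0.0555556 − 0.111111) = -0.00462963.
Partial sum through k=1: 25.7908.
Order-2 term: −1/720 · (0.000342936 − 0.00274348) = 3.33410e-06.
Partial sum through k=2: 25.7908.
Order-3 term: 1/30240 · (1.27013e-05 − 0.000406442) = -1.30205e-08.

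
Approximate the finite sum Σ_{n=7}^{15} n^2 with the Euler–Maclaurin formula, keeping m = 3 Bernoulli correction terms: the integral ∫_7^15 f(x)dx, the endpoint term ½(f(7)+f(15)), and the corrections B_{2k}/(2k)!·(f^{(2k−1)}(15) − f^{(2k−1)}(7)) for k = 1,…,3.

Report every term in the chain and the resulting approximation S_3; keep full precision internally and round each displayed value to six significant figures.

S_3 ≈ 1149.00

The integral term ∫_7^15 x^2 dx = 1010.67.
½[f(7) + f(15)] = ½[49.0000 + 225.000] = 137.000.
So far: 1147.67.
Order-1 term: 1/12 · (30.0000 − 14.0000) = 1.33333.
Running total after k=1: 1149.00.
Order-2 term: −1/720 · (0.00000 − 0.00000) = 0.00000.
Running total after k=2: 1149.00.
Order-3 term: 1/30240 · (0.00000 − 0.00000) = 0.00000.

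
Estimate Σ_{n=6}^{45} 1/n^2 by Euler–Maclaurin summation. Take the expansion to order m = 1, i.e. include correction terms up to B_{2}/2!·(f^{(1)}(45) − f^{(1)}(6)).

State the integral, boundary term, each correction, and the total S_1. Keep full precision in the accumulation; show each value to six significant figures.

S_1 ≈ 0.159350

The integral term ∫_6^45 1/x^2 dx = 0.144444.
Boundary: ½(f(6) + f(45)) = ½(0.0277778 + 0.000493827) = 0.0141358.
Running total after boundary: 0.158580.
Correction k=1: B_{2}/2! · (f^{(1)}(45) − f^{(1)}(6)) = 1/12 · (-2.19479e-05 − (-0.00925926)) = 0.000769776.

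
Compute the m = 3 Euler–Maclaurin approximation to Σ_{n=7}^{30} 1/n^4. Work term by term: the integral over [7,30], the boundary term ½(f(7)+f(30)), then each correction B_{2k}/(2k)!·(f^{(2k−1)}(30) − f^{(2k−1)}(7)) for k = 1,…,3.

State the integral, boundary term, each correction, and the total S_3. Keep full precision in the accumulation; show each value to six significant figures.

S_3 ≈ 0.00118796

Integral: ∫_7^30 1/x^4 dx = 0.000959472.
Endpoint term: (f(7) + f(30))/2 = (0.000416493 + 1.23457e-06)/2 = 0.000208864.
Integral + boundary = 0.00116834.
k=1: B_{2}/(2)! × [f^{(1)}(30) − f^{(1)}(7)] = 1/12 × (-1.64609e-07 − (-0.000237996)) = 1.98193e-05.
After k=1: 0.00118815.
k=2: B_{4}/(4)! × [f^{(3)}(30) − f^{(3)}(7)] = −1/720 × (-5.48697e-09 − (-0.000145712)) = -2.02370e-07.
After k=2: 0.00118795.
k=3: B_{6}/(6)! × [f^{(5)}(30) − f^{(5)}(7)] = 1/30240 × (-3.41411e-10 − (-0.000166528)) = 5.50686e-09.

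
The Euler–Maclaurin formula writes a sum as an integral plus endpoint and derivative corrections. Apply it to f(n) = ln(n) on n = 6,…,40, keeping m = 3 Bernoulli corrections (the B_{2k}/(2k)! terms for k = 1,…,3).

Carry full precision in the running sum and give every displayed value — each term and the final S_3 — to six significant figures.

Integral: ∫_6^40 ln(x) dx = 102.805.
Boundary: ½(f(6) + f(40)) = ½(1.79176 + 3.68888) = 2.74032.
Integral + boundary = 105.545.
Correction k=1: B_{2}/2! · (f^{(1)}(40) − f^{(1)}(6)) = 1/12 · (0.0250000 − 0.166667) = -0.0118056.
After k=1: 105.533.
Correction k=2: B_{4}/4! · (f^{(3)}(40) − f^{(3)}(6)) = −1/720 · (3.12500e-05 − 0.00925926) = 1.28167e-05.
After k=2: 105.533.
Correction k=3: B_{6}/6! · (f^{(5)}(40) − f^{(5)}(6)) = 1/30240 · (2.34375e-07 − 0.00308642) = -1.02056e-07.

S_3 ≈ 105.533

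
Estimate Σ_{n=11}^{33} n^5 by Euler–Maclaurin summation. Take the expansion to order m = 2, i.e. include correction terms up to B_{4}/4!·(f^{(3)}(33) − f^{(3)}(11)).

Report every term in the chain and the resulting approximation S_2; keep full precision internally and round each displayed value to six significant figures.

S_2 ≈ 2.35086e+08

∫_11^33 x^5 dx evaluates to 2.14949e+08.
½[f(11) + f(33)] = ½[161051 + 3.91354e+07] = 1.96482e+07.
Integral + boundary = 2.34598e+08.
Order-1 term: 1/12 · (5.92960e+06 − 73205.0) = 488033.
After k=1: 2.35086e+08.
Order-2 term: −1/720 · (65340.0 − 7260.00) = -80.6667.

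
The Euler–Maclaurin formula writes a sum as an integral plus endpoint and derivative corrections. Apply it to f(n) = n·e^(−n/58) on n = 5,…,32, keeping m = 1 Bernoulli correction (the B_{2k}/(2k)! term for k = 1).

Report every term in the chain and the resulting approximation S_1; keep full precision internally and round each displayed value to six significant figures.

S_1 ≈ 357.166

∫_5^32 x·e^(−x/58) dx evaluates to 345.706.
Boundary: ½(f(5) + f(32)) = ½(4.58702 + 18.4306) = 11.5088.
Running total after boundary: 357.215.
Order-1 term: 1/12 · (0.258187 − 0.838318) = -0.0483442.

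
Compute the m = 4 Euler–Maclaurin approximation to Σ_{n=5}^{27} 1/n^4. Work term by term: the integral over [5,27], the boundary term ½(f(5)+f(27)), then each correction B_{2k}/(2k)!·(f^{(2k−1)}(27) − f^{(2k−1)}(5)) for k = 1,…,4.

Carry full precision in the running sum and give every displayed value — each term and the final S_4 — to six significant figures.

S_4 ≈ 0.00355529

Integral: ∫_5^27 1/x^4 dx = 0.00264973.
Boundary: ½(f(5) + f(27)) = ½(0.00160000 + 1.88168e-06) = 0.000800941.
So far: 0.00345067.
Correction k=1: B_{2}/2! · (f^{(1)}(27) − f^{(1)}(5)) = 1/12 · (-2.78767e-07 − (-0.00128000)) = 0.000106643.
After k=1: 0.00355732.
Correction k=2: B_{4}/4! · (f^{(3)}(27) − f^{(3)}(5)) = −1/720 · (-1.14719e-08 − (-0.00153600)) = -2.13332e-06.
After k=2: 0.00355518.
Correction k=3: B_{6}/6! · (f^{(5)}(27) − f^{(5)}(5)) = 1/30240 · (-8.81242e-10 − (-0.00344064)) = 1.13778e-07.
After k=3: 0.00355530.
Correction k=4: B_{8}/8! · (f^{(7)}(27) − f^{(7)}(5)) = −1/1209600 · (-1.08795e-10 − (-0.0123863)) = -1.02400e-08.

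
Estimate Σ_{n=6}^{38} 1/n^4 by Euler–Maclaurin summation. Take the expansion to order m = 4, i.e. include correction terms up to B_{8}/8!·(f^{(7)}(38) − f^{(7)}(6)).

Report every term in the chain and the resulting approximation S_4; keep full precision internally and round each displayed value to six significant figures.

S_4 ≈ 0.00196547

Integral: ∫_6^38 1/x^4 dx = 0.00153714.
½[f(6) + f(38)] = ½[0.000771605 + 4.79585e-07] = 0.000386042.
Running total after boundary: 0.00192318.
Correction k=1: B_{2}/2! · (f^{(1)}(38) − f^{(1)}(6)) = 1/12 · (-5.04826e-08 − (-0.000514403)) = 4.28627e-05.
Running total after k=1: 0.00196604.
Correction k=2: B_{4}/4! · (f^{(3)}(38) − f^{(3)}(6)) = −1/720 · (-1.04881e-09 − (-0.000428669)) = -5.95373e-07.
Running total after k=2: 0.00196544.
Correction k=3: B_{6}/6! · (f^{(5)}(38) − f^{(5)}(6)) = 1/30240 · (-4.06740e-11 − (-0.000666819)) = 2.20509e-08.
Running total after k=3: 0.00196547.
Correction k=4: B_{8}/8! · (f^{(7)}(38) − f^{(7)}(6)) = −1/1209600 · (-2.53508e-12 − (-0.00166705)) = -1.37818e-09.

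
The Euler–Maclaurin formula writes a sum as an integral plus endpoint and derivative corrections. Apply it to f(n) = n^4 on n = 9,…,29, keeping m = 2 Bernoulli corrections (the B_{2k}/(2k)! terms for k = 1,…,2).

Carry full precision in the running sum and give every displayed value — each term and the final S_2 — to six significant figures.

S_2 ≈ 4.45523e+06

Integral: ∫_9^29 x^4 dx = 4.09042e+06.
½[f(9) + f(29)] = ½[6561.00 + 707281] = 356921.
Running total after boundary: 4.44734e+06.
k=1: B_{2}/(2)! × [f^{(1)}(29) − f^{(1)}(9)] = 1/12 × (97556.0 − 2916.00) = 7886.67.
Running total after k=1: 4.45523e+06.
k=2: B_{4}/(4)! × [f^{(3)}(29) − f^{(3)}(9)] = −1/720 × (696.000 − 216.000) = -0.666667.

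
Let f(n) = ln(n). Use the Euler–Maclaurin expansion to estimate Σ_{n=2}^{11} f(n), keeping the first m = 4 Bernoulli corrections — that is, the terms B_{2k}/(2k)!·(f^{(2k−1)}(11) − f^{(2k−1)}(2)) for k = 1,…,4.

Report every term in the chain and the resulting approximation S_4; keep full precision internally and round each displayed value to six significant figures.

S_4 ≈ 17.5023

The integral term ∫_2^11 ln(x) dx = 15.9906.
Boundary: ½(f(2) + f(11)) = ½(0.693147 + 2.39790) = 1.54552.
So far: 17.5361.
Correction k=1: B_{2}/2! · (f^{(1)}(11) − f^{(1)}(2)) = 1/12 · (0.0909091 − 0.500000) = -0.0340909.
Partial sum through k=1: 17.5020.
Correction k=2: B_{4}/4! · (f^{(3)}(11) − f^{(3)}(2)) = −1/720 · (0.00150263 − 0.250000) = 0.000345135.
Partial sum through k=2: 17.5023.
Correction k=3: B_{6}/6! · (f^{(5)}(11) − f^{(5)}(2)) = 1/30240 · (0.000149021 − 0.750000) = -2.47967e-05.
Partial sum through k=3: 17.5023.
Correction k=4: B_{8}/8! · (f^{(7)}(11) − f^{(7)}(2)) = −1/1209600 · (3.69474e-05 − 5.62500) = 4.65027e-06.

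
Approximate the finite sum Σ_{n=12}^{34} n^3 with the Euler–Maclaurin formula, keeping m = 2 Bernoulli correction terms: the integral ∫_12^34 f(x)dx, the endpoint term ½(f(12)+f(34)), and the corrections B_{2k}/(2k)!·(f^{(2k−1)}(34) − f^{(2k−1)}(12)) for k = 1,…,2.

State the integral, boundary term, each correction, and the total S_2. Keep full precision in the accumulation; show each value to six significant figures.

The integral term ∫_12^34 x^3 dx = 328900.
Boundary: ½(f(12) + f(34)) = ½(1728.00 + 39304.0) = 20516.0.
Running total after boundary: 349416.
Correction k=1: B_{2}/2! · (f^{(1)}(34) − f^{(1)}(12)) = 1/12 · (3468.00 − 432.000) = 253.000.
Partial sum through k=1: 349669.
Correction k=2: B_{4}/4! · (f^{(3)}(34) − f^{(3)}(12)) = −1/720 · (6.00000 − 6.00000) = 0.00000.

S_2 ≈ 349669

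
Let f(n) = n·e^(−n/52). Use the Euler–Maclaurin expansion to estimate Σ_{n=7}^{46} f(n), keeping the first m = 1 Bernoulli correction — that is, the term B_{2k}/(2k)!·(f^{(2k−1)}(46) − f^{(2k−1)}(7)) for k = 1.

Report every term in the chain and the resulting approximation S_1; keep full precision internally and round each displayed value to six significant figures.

∫_7^46 x·e^(−x/52) dx evaluates to 577.591.
Boundary: ½(f(7) + f(46)) = ½(6.11836 + 18.9922) = 12.5553.
Running total after boundary: 590.146.
Order-1 term: 1/12 · (0.0476392 − 0.756391) = -0.0590627.

S_1 ≈ 590.087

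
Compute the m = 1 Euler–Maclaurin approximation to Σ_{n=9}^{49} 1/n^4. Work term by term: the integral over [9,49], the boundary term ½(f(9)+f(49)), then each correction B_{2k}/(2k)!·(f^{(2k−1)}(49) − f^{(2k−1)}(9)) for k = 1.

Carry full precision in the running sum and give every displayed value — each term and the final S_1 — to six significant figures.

The integral term ∫_9^49 1/x^4 dx = 0.000454414.
Endpoint term: (f(9) + f(49))/2 = (0.000152416 + 1.73467e-07)/2 = 7.62946e-05.
So far: 0.000530709.
Order-1 term: 1/12 · (-1.41605e-08 − (-6.77404e-05)) = 5.64385e-06.

S_1 ≈ 0.000536353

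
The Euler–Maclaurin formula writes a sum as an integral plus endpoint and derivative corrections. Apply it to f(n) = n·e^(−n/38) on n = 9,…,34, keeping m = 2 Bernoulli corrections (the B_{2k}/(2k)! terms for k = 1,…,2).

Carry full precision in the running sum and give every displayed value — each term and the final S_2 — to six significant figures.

S_2 ≈ 301.569

The integral term ∫_9^34 x·e^(−x/38) dx = 291.116.
Endpoint term: (f(9) + f(34))/2 = (7.10204 + 13.8963)/2 = 10.4992.
So far: 301.616.
Correction k=1: B_{2}/2! · (f^{(1)}(34) − f^{(1)}(9)) = 1/12 · (0.0430226 − 0.602220) = -0.0465998.
Running total after k=1: 301.569.
Correction k=2: B_{4}/4! · (f^{(3)}(34) − f^{(3)}(9)) = −1/720 · (0.000595882 − 0.00151001) = 1.26962e-06.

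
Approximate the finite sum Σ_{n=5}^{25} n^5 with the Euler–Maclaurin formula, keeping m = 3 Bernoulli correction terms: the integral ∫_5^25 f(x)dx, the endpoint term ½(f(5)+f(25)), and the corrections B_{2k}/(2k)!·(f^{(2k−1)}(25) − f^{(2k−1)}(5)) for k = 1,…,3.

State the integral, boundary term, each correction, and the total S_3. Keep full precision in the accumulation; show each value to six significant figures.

The integral term ∫_5^25 x^5 dx = 4.06875e+07.
Boundary: ½(f(5) + f(25)) = ½(3125.00 + 9.76562e+06) = 4.88438e+06.
Integral + boundary = 4.55719e+07.
k=1: B_{2}/(2)! × [f^{(1)}(25) − f^{(1)}(5)] = 1/12 × (1.95312e+06 − 3125.00) = 162500.
Partial sum through k=1: 4.57344e+07.
k=2: B_{4}/(4)! × [f^{(3)}(25) − f^{(3)}(5)] = −1/720 × (37500.0 − 1500.00) = -50.0000.
Partial sum through k=2: 4.57343e+07.
k=3: B_{6}/(6)! × [f^{(5)}(25) − f^{(5)}(5)] = 1/30240 × (120.000 − 120.000) = 0.00000.

S_3 ≈ 4.57343e+07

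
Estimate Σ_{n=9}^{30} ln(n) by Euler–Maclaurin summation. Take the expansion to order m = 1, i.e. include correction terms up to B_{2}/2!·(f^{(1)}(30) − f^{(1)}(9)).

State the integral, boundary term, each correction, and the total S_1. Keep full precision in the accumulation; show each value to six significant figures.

S_1 ≈ 64.0536

The integral term ∫_9^30 ln(x) dx = 61.2609.
½[f(9) + f(30)] = ½[2.19722 + 3.40120] = 2.79921.
Integral + boundary = 64.0601.
k=1: B_{2}/(2)! × [f^{(1)}(30) − f^{(1)}(9)] = 1/12 × (0.0333333 − 0.111111) = -0.00648148.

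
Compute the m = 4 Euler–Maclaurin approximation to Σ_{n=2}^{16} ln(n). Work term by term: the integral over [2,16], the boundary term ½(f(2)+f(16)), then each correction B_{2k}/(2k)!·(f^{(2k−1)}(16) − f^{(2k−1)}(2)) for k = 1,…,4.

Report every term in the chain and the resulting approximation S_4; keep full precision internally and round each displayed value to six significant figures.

Integral: ∫_2^16 ln(x) dx = 28.9751.
Endpoint term: (f(2) + f(16))/2 = (0.693147 + 2.77259)/2 = 1.73287.
Running total after boundary: 30.7080.
Correction k=1: B_{2}/2! · (f^{(1)}(16) − f^{(1)}(2)) = 1/12 · (0.0625000 − 0.500000) = -0.0364583.
Running total after k=1: 30.6715.
Correction k=2: B_{4}/4! · (f^{(3)}(16) − f^{(3)}(2)) = −1/720 · (0.000488281 − 0.250000) = 0.000346544.
Running total after k=2: 30.6719.
Correction k=3: B_{6}/6! · (f^{(5)}(16) − f^{(5)}(2)) = 1/30240 · (2.28882e-05 − 0.750000) = -2.48008e-05.
Running total after k=3: 30.6719.
Correction k=4: B_{8}/8! · (f^{(7)}(16) − f^{(7)}(2)) = −1/1209600 · (2.68221e-06 − 5.62500) = 4.65030e-06.

S_4 ≈ 30.6719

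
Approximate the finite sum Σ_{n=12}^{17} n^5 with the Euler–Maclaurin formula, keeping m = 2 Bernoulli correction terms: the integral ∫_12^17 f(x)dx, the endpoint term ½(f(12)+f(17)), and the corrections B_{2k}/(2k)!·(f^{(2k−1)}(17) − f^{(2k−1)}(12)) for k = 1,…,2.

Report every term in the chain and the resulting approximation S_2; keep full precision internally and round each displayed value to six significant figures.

S_2 ≈ 4.38576e+06

The integral term ∫_12^17 x^5 dx = 3.52526e+06.
½[f(12) + f(17)] = ½[248832 + 1.41986e+06] = 834344.
Integral + boundary = 4.35961e+06.
Order-1 term: 1/12 · (417605 − 103680) = 26160.4.
After k=1: 4.38577e+06.
Order-2 term: −1/720 · (17340.0 − 8640.00) = -12.0833.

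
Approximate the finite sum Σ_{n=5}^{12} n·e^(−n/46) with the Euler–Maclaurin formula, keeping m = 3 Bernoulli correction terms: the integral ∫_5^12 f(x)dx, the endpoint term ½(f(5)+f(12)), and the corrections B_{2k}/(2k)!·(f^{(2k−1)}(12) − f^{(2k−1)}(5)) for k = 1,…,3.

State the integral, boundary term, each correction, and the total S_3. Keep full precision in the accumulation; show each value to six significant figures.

The integral term ∫_5^12 x·e^(−x/46) dx = 48.9924.
½[f(5) + f(12)] = ½[4.48502 + 9.24458] = 6.86480.
So far: 55.8572.
Correction k=1: B_{2}/2! · (f^{(1)}(12) − f^{(1)}(5)) = 1/12 · (0.569412 − 0.799503) = -0.0191742.
After k=1: 55.8380.
Correction k=2: B_{4}/4! · (f^{(3)}(12) − f^{(3)}(5)) = −1/720 · (0.000997247 − 0.00122567) = 3.17249e-07.
After k=2: 55.8380.
Correction k=3: B_{6}/6! · (f^{(5)}(12) − f^{(5)}(5)) = 1/30240 · (8.15405e-07 − 9.79913e-07) = -5.44009e-12.

S_3 ≈ 55.8380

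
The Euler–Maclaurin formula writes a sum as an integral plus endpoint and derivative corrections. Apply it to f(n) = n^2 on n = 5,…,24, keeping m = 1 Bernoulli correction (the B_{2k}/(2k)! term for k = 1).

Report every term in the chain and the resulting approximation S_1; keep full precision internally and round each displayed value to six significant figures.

∫_5^24 x^2 dx evaluates to 4566.33.
½[f(5) + f(24)] = ½[25.0000 + 576.000] = 300.500.
Running total after boundary: 4866.83.
Correction k=1: B_{2}/2! · (f^{(1)}(24) − f^{(1)}(5)) = 1/12 · (48.0000 − 10.0000) = 3.16667.

S_1 ≈ 4870.00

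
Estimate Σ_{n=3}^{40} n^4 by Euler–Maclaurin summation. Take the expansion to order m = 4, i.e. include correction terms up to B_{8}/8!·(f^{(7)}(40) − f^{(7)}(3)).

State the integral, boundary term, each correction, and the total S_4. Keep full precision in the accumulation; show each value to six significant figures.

S_4 ≈ 2.17813e+07

∫_3^40 x^4 dx evaluates to 2.04800e+07.
Boundary: ½(f(3) + f(40)) = ½(81.0000 + 2.56000e+06) = 1.28004e+06.
Running total after boundary: 2.17600e+07.
Correction k=1: B_{2}/2! · (f^{(1)}(40) − f^{(1)}(3)) = 1/12 · (256000 − 108.000) = 21324.3.
Partial sum through k=1: 2.17813e+07.
Correction k=2: B_{4}/4! · (f^{(3)}(40) − f^{(3)}(3)) = −1/720 · (960.000 − 72.0000) = -1.23333.
Partial sum through k=2: 2.17813e+07.
Correction k=3: B_{6}/6! · (f^{(5)}(40) − f^{(5)}(3)) = 1/30240 · (0.00000 − 0.00000) = 0.00000.
Partial sum through k=3: 2.17813e+07.
Correction k=4: B_{8}/8! · (f^{(7)}(40) − f^{(7)}(3)) = −1/1209600 · (0.00000 − 0.00000) = 0.00000.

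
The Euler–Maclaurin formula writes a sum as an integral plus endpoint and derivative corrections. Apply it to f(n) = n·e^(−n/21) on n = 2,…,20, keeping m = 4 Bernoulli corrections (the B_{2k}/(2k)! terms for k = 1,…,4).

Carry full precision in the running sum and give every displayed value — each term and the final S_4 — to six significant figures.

S_4 ≈ 111.631

The integral term ∫_2^20 x·e^(−x/21) dx = 106.930.
½[f(2) + f(20)] = ½[1.81831 + 7.71643] = 4.76737.
Integral + boundary = 111.698.
Correction k=1: B_{2}/2! · (f^{(1)}(20) − f^{(1)}(2)) = 1/12 · (0.0183724 − 0.822570) = -0.0670165.
Running total after k=1: 111.631.
Correction k=2: B_{4}/4! · (f^{(3)}(20) − f^{(3)}(2)) = −1/720 · (0.00179142 − 0.00598840) = 5.82914e-06.
Running total after k=2: 111.631.
Correction k=3: B_{6}/6! · (f^{(5)}(20) − f^{(5)}(2)) = 1/30240 · (8.02987e-06 − 2.29287e-05) = -4.92686e-10.
Running total after k=3: 111.631.
Correction k=4: B_{8}/8! · (f^{(7)}(20) − f^{(7)}(2)) = −1/1209600 · (2.72054e-08 − 7.31933e-08) = 3.80191e-14.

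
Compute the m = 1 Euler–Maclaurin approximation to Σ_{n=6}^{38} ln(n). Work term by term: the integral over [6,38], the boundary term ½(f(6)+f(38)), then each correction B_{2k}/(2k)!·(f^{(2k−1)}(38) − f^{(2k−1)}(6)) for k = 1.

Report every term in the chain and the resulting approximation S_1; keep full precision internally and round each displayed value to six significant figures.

The integral term ∫_6^38 ln(x) dx = 95.4777.
Endpoint term: (f(6) + f(38))/2 = (1.79176 + 3.63759)/2 = 2.71467.
Running total after boundary: 98.1924.
Order-1 term: 1/12 · (0.0263158 − 0.166667) = -0.0116959.

S_1 ≈ 98.1807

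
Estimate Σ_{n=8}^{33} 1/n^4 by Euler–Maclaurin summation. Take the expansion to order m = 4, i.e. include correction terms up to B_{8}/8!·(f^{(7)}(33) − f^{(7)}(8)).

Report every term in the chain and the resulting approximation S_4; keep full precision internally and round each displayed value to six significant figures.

S_4 ≈ 0.000774344

Integral: ∫_8^33 1/x^4 dx = 0.000641766.
Endpoint term: (f(8) + f(33))/2 = (0.000244141 + 8.43226e-07)/2 = 0.000122492.
Integral + boundary = 0.000764258.
Order-1 term: 1/12 · (-1.02209e-07 − (-0.000122070)) = 1.01640e-05.
After k=1: 0.000774422.
Order-2 term: −1/720 · (-2.81568e-09 − (-5.72205e-05)) = -7.94689e-08.
After k=2: 0.000774343.
Order-3 term: 1/30240 · (-1.44792e-10 − (-5.00679e-05)) = 1.65568e-09.
After k=3: 0.000774344.
Order-4 term: −1/1209600 · (-1.19663e-11 − (-7.04080e-05)) = -5.82077e-11.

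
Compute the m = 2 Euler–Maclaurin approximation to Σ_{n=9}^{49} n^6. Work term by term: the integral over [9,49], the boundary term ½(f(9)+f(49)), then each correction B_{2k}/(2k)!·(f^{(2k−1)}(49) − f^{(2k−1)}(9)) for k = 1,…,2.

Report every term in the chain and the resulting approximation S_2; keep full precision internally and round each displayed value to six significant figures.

S_2 ≈ 1.03950e+11

Integral: ∫_9^49 x^6 dx = 9.68883e+10.
Endpoint term: (f(9) + f(49))/2 = (531441 + 1.38413e+10)/2 = 6.92091e+09.
So far: 1.03809e+11.
Correction k=1: B_{2}/2! · (f^{(1)}(49) − f^{(1)}(9)) = 1/12 · (1.69485e+09 − 354294) = 1.41208e+08.
Partial sum through k=1: 1.03950e+11.
Correction k=2: B_{4}/4! · (f^{(3)}(49) − f^{(3)}(9)) = −1/720 · (1.41179e+07 − 87480.0) = -19486.7.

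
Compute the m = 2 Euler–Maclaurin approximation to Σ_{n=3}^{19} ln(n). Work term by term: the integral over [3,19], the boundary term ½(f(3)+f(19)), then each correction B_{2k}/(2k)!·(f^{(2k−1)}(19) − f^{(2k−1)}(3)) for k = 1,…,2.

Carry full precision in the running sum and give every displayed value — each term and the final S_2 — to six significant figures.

∫_3^19 ln(x) dx evaluates to 36.6485.
½[f(3) + f(19)] = ½[1.09861 + 2.94444] = 2.02153.
Running total after boundary: 38.6700.
Correction k=1: B_{2}/2! · (f^{(1)}(19) − f^{(1)}(3)) = 1/12 · (0.0526316 − 0.333333) = -0.0233918.
Partial sum through k=1: 38.6466.
Correction k=2: B_{4}/4! · (f^{(3)}(19) − f^{(3)}(3)) = −1/720 · (0.000291588 − 0.0740741) = 0.000102476.

S_2 ≈ 38.6467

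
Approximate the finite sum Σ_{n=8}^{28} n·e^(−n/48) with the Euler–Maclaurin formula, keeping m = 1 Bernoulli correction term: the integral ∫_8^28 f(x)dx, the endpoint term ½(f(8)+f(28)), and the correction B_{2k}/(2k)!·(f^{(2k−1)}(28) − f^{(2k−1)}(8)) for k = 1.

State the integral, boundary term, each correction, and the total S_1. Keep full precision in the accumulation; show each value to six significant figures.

S_1 ≈ 250.790

Integral: ∫_8^28 x·e^(−x/48) dx = 239.631.
½[f(8) + f(28)] = ½[6.77185 + 15.6250] = 11.1984.
Integral + boundary = 250.829.
k=1: B_{2}/(2)! × [f^{(1)}(28) − f^{(1)}(8)] = 1/12 × (0.232515 − 0.705401) = -0.0394072.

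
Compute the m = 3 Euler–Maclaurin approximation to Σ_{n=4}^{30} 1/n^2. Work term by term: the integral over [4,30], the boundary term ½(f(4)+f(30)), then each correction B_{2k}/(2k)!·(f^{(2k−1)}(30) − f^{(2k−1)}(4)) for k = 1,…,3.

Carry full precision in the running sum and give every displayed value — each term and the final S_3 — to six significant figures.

Integral: ∫_4^30 1/x^2 dx = 0.216667.
Endpoint term: (f(4) + f(30))/2 = (0.0625000 + 0.00111111)/2 = 0.0318056.
Running total after boundary: 0.248472.
k=1: B_{2}/(2)! × [f^{(1)}(30) − f^{(1)}(4)] = 1/12 × (-7.40741e-05 − (-0.0312500)) = 0.00259799.
Partial sum through k=1: 0.251070.
k=2: B_{4}/(4)! × [f^{(3)}(30) − f^{(3)}(4)] = −1/720 × (-9.87654e-07 − (-0.0234375)) = -3.25507e-05.
Partial sum through k=2: 0.251038.
k=3: B_{6}/(6)! × [f^{(5)}(30) − f^{(5)}(4)] = 1/30240 × (-3.29218e-08 − (-0.0439453)) = 1.45322e-06.

S_3 ≈ 0.251039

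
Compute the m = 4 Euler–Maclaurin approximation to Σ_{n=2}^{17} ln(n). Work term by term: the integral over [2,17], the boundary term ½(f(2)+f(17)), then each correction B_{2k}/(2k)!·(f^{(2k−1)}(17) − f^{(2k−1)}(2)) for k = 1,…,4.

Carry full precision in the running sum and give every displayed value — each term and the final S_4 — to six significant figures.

Integral: ∫_2^17 ln(x) dx = 31.7783.
½[f(2) + f(17)] = ½[0.693147 + 2.83321] = 1.76318.
Integral + boundary = 33.5415.
Order-1 term: 1/12 · (0.0588235 − 0.500000) = -0.0367647.
Running total after k=1: 33.5047.
Order-2 term: −1/720 · (0.000407083 − 0.250000) = 0.000346657.
Running total after k=2: 33.5051.
Order-3 term: 1/30240 · (1.69031e-05 − 0.750000) = -2.48010e-05.
Running total after k=3: 33.5051.
Order-4 term: −1/1209600 · (1.75465e-06 − 5.62500) = 4.65030e-06.

S_4 ≈ 33.5051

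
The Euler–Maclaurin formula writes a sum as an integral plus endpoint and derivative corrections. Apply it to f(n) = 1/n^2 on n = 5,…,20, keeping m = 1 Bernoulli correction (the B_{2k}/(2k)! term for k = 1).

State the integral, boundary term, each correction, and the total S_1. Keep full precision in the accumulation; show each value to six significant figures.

Integral: ∫_5^20 1/x^2 dx = 0.150000.
Endpoint term: (f(5) + f(20))/2 = (0.0400000 + 0.00250000)/2 = 0.0212500.
So far: 0.171250.
k=1: B_{2}/(2)! × [f^{(1)}(20) − f^{(1)}(5)] = 1/12 × (-0.000250000 − (-0.0160000)) = 0.00131250.

S_1 ≈ 0.172563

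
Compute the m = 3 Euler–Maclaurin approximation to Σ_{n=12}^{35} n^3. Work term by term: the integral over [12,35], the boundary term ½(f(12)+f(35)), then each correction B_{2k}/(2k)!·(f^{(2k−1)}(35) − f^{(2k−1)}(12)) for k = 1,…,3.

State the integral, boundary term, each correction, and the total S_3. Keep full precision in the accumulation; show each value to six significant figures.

The integral term ∫_12^35 x^3 dx = 369972.
Endpoint term: (f(12) + f(35))/2 = (1728.00 + 42875.0)/2 = 22301.5.
So far: 392274.
Correction k=1: B_{2}/2! · (f^{(1)}(35) − f^{(1)}(12)) = 1/12 · (3675.00 − 432.000) = 270.250.
Partial sum through k=1: 392544.
Correction k=2: B_{4}/4! · (f^{(3)}(35) − f^{(3)}(12)) = −1/720 · (6.00000 − 6.00000) = 0.00000.
Partial sum through k=2: 392544.
Correction k=3: B_{6}/6! · (f^{(5)}(35) − f^{(5)}(12)) = 1/30240 · (0.00000 − 0.00000) = 0.00000.

S_3 ≈ 392544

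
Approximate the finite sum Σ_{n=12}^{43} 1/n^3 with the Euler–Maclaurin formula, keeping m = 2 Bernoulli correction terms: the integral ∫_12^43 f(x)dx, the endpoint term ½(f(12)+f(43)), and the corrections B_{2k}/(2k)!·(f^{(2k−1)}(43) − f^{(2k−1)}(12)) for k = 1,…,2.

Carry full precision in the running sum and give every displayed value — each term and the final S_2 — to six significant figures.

S_2 ≈ 0.00350940

∫_12^43 1/x^3 dx evaluates to 0.00320181.
½[f(12) + f(43)] = ½[0.000578704 + 1.25775e-05] = 0.000295641.
So far: 0.00349745.
Order-1 term: 1/12 · (-8.77501e-07 − (-0.000144676)) = 1.19832e-05.
Running total after k=1: 0.00350943.
Order-2 term: −1/720 · (-9.49162e-09 − (-2.00939e-05)) = -2.78950e-08.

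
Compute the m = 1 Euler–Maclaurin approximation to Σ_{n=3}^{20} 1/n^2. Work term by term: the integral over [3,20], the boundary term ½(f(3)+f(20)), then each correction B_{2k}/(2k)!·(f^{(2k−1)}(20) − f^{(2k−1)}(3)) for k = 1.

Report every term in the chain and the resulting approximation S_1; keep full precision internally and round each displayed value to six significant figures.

The integral term ∫_3^20 1/x^2 dx = 0.283333.
Boundary: ½(f(3) + f(20)) = ½(0.111111 + 0.00250000) = 0.0568056.
Integral + boundary = 0.340139.
k=1: B_{2}/(2)! × [f^{(1)}(20) − f^{(1)}(3)] = 1/12 × (-0.000250000 − (-0.0740741)) = 0.00615201.

S_1 ≈ 0.346291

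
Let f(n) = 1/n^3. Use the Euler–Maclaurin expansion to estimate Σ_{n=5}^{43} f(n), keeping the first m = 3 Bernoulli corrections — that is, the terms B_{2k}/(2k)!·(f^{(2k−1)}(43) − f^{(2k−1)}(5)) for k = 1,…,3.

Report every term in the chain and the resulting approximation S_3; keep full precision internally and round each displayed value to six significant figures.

S_3 ≈ 0.0241307

Integral: ∫_5^43 1/x^3 dx = 0.0197296.
Boundary: ½(f(5) + f(43)) = ½(0.00800000 + 1.25775e-05) = 0.00400629.
Integral + boundary = 0.0237359.
Correction k=1: B_{2}/2! · (f^{(1)}(43) − f^{(1)}(5)) = 1/12 · (-8.77501e-07 − (-0.00480000)) = 0.000399927.
After k=1: 0.0241358.
Correction k=2: B_{4}/4! · (f^{(3)}(43) − f^{(3)}(5)) = −1/720 · (-9.49162e-09 − (-0.00384000)) = -5.33332e-06.
After k=2: 0.0241305.
Correction k=3: B_{6}/6! · (f^{(5)}(43) − f^{(5)}(5)) = 1/30240 · (-2.15602e-10 − (-0.00645120)) = 2.13333e-07.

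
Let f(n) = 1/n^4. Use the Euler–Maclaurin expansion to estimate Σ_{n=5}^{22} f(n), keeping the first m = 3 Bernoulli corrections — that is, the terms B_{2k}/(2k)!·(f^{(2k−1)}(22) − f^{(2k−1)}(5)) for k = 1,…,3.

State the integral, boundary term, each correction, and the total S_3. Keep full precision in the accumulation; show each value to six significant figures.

S_3 ≈ 0.00354208

Integral: ∫_5^22 1/x^4 dx = 0.00263536.
Endpoint term: (f(5) + f(22))/2 = (0.00160000 + 4.26883e-06)/2 = 0.000802134.
Running total after boundary: 0.00343750.
Order-1 term: 1/12 · (-7.76152e-07 − (-0.00128000)) = 0.000106602.
After k=1: 0.00354410.
Order-2 term: −1/720 · (-4.81086e-08 − (-0.00153600)) = -2.13327e-06.
After k=2: 0.00354197.
Order-3 term: 1/30240 · (-5.56628e-09 − (-0.00344064)) = 1.13778e-07.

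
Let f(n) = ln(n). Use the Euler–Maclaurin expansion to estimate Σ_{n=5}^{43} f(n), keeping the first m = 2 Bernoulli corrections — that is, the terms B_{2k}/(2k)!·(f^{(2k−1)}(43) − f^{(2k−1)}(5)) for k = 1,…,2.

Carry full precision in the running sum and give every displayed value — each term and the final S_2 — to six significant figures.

S_2 ≈ 118.355

Integral: ∫_5^43 ln(x) dx = 115.684.
Endpoint term: (f(5) + f(43))/2 = (1.60944 + 3.76120)/2 = 2.68532.
So far: 118.370.
Correction k=1: B_{2}/2! · (f^{(1)}(43) − f^{(1)}(5)) = 1/12 · (0.0232558 − 0.200000) = -0.0147287.
After k=1: 118.355.
Correction k=2: B_{4}/4! · (f^{(3)}(43) − f^{(3)}(5)) = −1/720 · (2.51550e-05 − 0.0160000) = 2.21873e-05.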